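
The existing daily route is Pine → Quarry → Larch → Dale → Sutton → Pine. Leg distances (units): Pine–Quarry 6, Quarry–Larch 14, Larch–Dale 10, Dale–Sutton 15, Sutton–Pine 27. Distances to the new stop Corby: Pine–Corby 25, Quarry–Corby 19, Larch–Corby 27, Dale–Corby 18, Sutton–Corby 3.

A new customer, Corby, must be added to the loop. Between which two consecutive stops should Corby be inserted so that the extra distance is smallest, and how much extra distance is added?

Adding 1 by placing Corby on the Sutton–Pine leg.

Insertion cost between consecutive stops i–j is d(i,Corby) + d(Corby,j) − d(i,j):
  between Pine and Quarry: 25 + 19 − 6 = 38
  between Quarry and Larch: 19 + 27 − 14 = 32
  between Larch and Dale: 27 + 18 − 10 = 35
  between Dale and Sutton: 18 + 3 − 15 = 6
  between Sutton and Pine: 3 + 25 − 27 = 1
Cheapest insertion is between Sutton and Pine, adding 1.
New total = 72 + 1 = 73.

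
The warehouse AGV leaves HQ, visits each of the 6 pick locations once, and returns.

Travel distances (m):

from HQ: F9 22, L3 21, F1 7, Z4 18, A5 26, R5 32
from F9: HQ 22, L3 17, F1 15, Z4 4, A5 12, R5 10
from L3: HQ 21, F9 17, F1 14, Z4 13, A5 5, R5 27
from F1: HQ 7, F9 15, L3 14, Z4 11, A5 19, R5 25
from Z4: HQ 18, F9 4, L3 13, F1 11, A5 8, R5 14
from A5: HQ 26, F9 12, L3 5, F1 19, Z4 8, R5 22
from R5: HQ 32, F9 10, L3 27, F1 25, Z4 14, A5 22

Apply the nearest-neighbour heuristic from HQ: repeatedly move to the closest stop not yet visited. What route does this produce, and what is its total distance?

From HQ: distances to unvisited — F1=7, Z4=18, L3=21, F9=22, A5=26, R5=32. Nearest is F1 (7).
From F1: distances to unvisited — Z4=11, L3=14, F9=15, A5=19, R5=25. Nearest is Z4 (11).
From Z4: distances to unvisited — F9=4, A5=8, L3=13, R5=14. Nearest is F9 (4).
From F9: distances to unvisited — R5=10, A5=12, L3=17. Nearest is R5 (10).
From R5: distances to unvisited — A5=22, L3=27. Nearest is A5 (22).
From A5: distances to unvisited — L3=5. Nearest is L3 (5).
Return L3→HQ: 21.
Total = 7 + 11 + 4 + 10 + 22 + 5 + 21 = 80.

80 m along HQ → F1 → Z4 → F9 → R5 → A5 → L3 → HQ.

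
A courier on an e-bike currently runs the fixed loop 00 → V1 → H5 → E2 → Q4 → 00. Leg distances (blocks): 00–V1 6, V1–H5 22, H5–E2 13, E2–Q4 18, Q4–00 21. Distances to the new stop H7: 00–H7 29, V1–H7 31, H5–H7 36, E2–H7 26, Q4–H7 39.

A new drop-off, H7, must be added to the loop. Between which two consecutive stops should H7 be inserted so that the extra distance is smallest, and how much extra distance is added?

Insertion cost between consecutive stops i–j is d(i,H7) + d(H7,j) − d(i,j):
  between 00 and V1: 29 + 31 − 6 = 54
  between V1 and H5: 31 + 36 − 22 = 45
  between H5 and E2: 36 + 26 − 13 = 49
  between E2 and Q4: 26 + 39 − 18 = 47
  between Q4 and 00: 39 + 29 − 21 = 47
Cheapest insertion is between V1 and H5, adding 45.
New total = 80 + 45 = 125.

Adding 45 blocks by placing H7 on the V1–H5 leg.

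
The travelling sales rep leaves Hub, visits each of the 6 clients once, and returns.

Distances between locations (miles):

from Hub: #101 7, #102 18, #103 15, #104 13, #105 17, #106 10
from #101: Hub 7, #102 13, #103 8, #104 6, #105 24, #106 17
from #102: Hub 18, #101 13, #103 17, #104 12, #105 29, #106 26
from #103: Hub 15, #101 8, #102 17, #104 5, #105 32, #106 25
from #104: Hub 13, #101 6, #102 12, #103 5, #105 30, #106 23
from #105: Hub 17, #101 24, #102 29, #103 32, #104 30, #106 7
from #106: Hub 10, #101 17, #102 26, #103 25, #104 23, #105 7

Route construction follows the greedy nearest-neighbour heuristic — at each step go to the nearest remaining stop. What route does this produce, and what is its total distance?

From Hub: distances to unvisited — #101=7, #106=10, #104=13, #103=15, #105=17, #102=18. Nearest is #101 (7).
From #101: distances to unvisited — #104=6, #103=8, #102=13, #106=17, #105=24. Nearest is #104 (6).
From #104: distances to unvisited — #103=5, #102=12, #106=23, #105=30. Nearest is #103 (5).
From #103: distances to unvisited — #102=17, #106=25, #105=32. Nearest is #102 (17).
From #102: distances to unvisited — #106=26, #105=29. Nearest is #106 (26).
From #106: distances to unvisited — #105=7. Nearest is #105 (7).
Return #105→Hub: 17.
Total = 7 + 6 + 5 + 17 + 26 + 7 + 17 = 85.

85 miles along Hub → #101 → #104 → #103 → #102 → #106 → #105 → Hub.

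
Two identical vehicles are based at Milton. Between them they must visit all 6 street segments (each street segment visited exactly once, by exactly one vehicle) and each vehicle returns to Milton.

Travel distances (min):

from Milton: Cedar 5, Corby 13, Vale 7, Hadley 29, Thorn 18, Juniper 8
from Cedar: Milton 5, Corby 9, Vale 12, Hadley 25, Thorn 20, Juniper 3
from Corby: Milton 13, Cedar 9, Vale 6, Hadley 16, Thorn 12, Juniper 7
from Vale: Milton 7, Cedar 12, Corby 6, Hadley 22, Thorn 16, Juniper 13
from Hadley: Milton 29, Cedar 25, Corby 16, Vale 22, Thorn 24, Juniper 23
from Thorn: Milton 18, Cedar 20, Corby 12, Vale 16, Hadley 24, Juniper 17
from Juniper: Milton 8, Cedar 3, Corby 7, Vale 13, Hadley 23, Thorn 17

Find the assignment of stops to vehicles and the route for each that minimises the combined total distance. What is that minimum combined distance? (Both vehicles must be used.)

Try each way of splitting the stops between the two vehicles (each non-empty) and, for each split, find the best tour for each vehicle:
  {Cedar} + {Corby, Vale, Hadley, Thorn, Juniper}: 10 + 78 = 88
  {Corby} + {Cedar, Vale, Hadley, Thorn, Juniper}: 26 + 78 = 104
  {Cedar, Corby} + {Vale, Hadley, Thorn, Juniper}: 27 + 78 = 105
  {Vale} + {Cedar, Corby, Hadley, Thorn, Juniper}: 14 + 73 = 87
  {Cedar, Vale} + {Corby, Hadley, Thorn, Juniper}: 24 + 73 = 97
  {Corby, Vale} + {Cedar, Hadley, Thorn, Juniper}: 26 + 73 = 99
  … (31 splits in total)
Best: vehicle 1 Milton → Vale → Milton = 14; vehicle 2 Milton → Cedar → Juniper → Corby → Hadley → Thorn → Milton = 73; combined 87.

87 min — the smallest possible combined total.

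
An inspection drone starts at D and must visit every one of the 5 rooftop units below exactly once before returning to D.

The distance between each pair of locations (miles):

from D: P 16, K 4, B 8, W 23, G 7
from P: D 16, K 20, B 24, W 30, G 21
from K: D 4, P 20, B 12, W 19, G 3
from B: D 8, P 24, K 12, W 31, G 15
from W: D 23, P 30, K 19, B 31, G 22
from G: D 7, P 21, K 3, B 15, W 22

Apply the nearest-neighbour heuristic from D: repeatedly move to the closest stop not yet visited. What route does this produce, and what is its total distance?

D → [K:4 / G:7 / B:8 / P:16 / W:23] → K (4)
K → [G:3 / B:12 / W:19 / P:20] → G (3)
G → [B:15 / P:21 / W:22] → B (15)
B → [P:24 / W:31] → P (24)
P → [W:30] → W (30)
Return W→D: 23.
Total = 4 + 3 + 15 + 24 + 30 + 23 = 99.

99 miles along D → K → G → B → P → W → D.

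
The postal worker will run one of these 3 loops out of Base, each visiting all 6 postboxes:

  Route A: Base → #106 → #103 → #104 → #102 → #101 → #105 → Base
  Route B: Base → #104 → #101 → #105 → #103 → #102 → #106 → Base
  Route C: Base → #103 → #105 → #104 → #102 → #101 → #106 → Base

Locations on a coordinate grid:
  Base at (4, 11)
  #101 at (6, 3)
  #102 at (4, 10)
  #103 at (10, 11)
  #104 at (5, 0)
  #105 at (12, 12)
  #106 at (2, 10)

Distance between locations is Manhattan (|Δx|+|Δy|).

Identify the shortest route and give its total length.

Route A: 3 + 9 + 16 + 11 + 9 + 15 + 9 = 72
Route B: 12 + 4 + 15 + 3 + 7 + 2 + 3 = 46
Route C: 6 + 3 + 19 + 11 + 9 + 11 + 3 = 62

46 — Route B is the shortest.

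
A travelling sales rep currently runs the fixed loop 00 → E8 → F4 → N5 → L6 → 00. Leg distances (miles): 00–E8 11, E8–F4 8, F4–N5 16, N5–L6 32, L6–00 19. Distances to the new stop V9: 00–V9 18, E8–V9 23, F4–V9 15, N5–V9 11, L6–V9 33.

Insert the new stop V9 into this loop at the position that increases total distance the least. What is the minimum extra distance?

Insertion cost between consecutive stops i–j is d(i,V9) + d(V9,j) − d(i,j):
  between 00 and E8: 18 + 23 − 11 = 30
  between E8 and F4: 23 + 15 − 8 = 30
  between F4 and N5: 15 + 11 − 16 = 10
  between N5 and L6: 11 + 33 − 32 = 12
  between L6 and 00: 33 + 18 − 19 = 32
Cheapest insertion is between F4 and N5, adding 10.
New total = 86 + 10 = 96.

Minimum extra distance: 10 miles, inserting V9 between F4 and N5.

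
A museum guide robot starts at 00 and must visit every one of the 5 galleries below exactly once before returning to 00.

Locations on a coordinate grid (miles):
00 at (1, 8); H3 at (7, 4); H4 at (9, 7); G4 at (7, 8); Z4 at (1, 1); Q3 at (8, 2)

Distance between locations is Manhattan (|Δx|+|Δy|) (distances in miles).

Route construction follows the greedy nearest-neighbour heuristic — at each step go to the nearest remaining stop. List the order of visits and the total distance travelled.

Nearest-neighbour total = 32 miles; route 00 → G4 → H4 → H3 → Q3 → Z4 → 00.

00 → [G4:6 / Z4:7 / H4:9 / H3:10 / Q3:13] → G4 (6)
G4 → [H4:3 / H3:4 / Q3:7 / Z4:13] → H4 (3)
H4 → [H3:5 / Q3:6 / Z4:14] → H3 (5)
H3 → [Q3:3 / Z4:9] → Q3 (3)
Q3 → [Z4:8] → Z4 (8)
Return Z4→00: 7.
Total = 6 + 3 + 5 + 3 + 8 + 7 = 32.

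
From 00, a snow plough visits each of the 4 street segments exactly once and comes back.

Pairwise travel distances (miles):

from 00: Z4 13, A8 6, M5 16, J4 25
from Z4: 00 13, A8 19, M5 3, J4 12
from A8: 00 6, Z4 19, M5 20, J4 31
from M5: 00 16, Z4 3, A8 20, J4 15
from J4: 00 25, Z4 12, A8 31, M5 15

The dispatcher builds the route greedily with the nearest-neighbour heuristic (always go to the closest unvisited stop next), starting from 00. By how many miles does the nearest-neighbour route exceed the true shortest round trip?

Excess over optimum: 2 miles.

00: A8=6, Z4=13, M5=16, J4=25 ⇒ A8
A8: Z4=19, M5=20, J4=31 ⇒ Z4
Z4: M5=3, J4=12 ⇒ M5
M5: J4=15 ⇒ J4
NN route 00 → A8 → Z4 → M5 → J4 → 00 costs 68.
Optimal: 00 → Z4 → J4 → M5 → A8 → 00 costs 66 (by enumerating all 12 distinct tours).
Excess = 68 − 66 = 2.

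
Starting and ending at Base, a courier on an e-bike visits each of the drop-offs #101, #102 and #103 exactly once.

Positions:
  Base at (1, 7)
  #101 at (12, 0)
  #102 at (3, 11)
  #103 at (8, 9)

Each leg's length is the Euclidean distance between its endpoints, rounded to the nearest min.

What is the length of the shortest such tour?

Base→#101→#102→#103→Base: 13+14+5+7 = 39
Base→#101→#103→#102→Base: 13+10+5+4 = 32
Base→#102→#101→#103→Base: 4+14+10+7 = 35
The minimum is 32.
One optimal route: Base → #101 → #103 → #102 → Base (or its reverse).

Minimum total distance: 32 min.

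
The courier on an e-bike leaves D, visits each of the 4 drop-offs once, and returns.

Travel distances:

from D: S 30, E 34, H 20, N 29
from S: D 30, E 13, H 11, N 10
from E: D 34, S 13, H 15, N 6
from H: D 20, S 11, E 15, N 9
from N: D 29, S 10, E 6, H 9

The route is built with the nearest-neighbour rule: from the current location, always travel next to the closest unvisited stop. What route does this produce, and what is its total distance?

Nearest-neighbour total = 78; route D → H → N → E → S → D.

From D: distances to unvisited — H=20, N=29, S=30, E=34. Nearest is H (20).
From H: distances to unvisited — N=9, S=11, E=15. Nearest is N (9).
From N: distances to unvisited — E=6, S=10. Nearest is E (6).
From E: distances to unvisited — S=13. Nearest is S (13).
Return S→D: 30.
Total = 20 + 9 + 6 + 13 + 30 = 78.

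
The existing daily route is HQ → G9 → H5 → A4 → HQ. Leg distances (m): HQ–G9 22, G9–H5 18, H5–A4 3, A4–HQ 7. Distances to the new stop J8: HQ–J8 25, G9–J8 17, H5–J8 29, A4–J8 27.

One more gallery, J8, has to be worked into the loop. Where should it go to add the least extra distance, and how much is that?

Insertion cost between consecutive stops i–j is d(i,J8) + d(J8,j) − d(i,j):
  between HQ and G9: 25 + 17 − 22 = 20
  between G9 and H5: 17 + 29 − 18 = 28
  between H5 and A4: 29 + 27 − 3 = 53
  between A4 and HQ: 27 + 25 − 7 = 45
Cheapest insertion is between HQ and G9, adding 20.
New total = 50 + 20 = 70.

Minimum extra distance: 20 m, inserting J8 between HQ and G9.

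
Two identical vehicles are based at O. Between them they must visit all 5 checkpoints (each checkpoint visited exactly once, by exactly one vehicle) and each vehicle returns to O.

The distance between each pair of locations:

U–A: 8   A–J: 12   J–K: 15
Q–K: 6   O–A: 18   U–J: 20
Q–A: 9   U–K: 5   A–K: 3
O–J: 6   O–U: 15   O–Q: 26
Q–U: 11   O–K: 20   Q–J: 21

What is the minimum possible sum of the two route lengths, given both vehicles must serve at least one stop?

65 — the smallest possible combined total.

There are 2^4 − 1 = 15 ways to divide the 5 stops into two non-empty groups. For each, the best each vehicle can do is its own shortest tour through its group:
  {Q} + {U, A, J, K}: 52 + 41 = 93
  {U} + {Q, A, J, K}: 30 + 53 = 83
  {Q, U} + {A, J, K}: 52 + 41 = 93
  {A} + {Q, U, J, K}: 36 + 53 = 89
  {Q, A} + {U, J, K}: 53 + 41 = 94
  {U, A} + {Q, J, K}: 41 + 53 = 94
  … (15 splits in total)
  {J} + {Q, U, A, K}: 12 + 53 = 65  ← best
Best: vehicle 1 O → J → O = 12; vehicle 2 O → U → Q → K → A → O = 53; combined 65.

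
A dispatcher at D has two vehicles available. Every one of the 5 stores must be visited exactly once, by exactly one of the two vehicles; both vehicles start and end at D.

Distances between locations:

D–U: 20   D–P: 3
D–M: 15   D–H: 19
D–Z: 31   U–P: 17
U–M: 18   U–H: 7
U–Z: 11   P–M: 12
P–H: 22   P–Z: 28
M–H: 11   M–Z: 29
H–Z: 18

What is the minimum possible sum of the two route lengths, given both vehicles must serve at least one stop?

Minimum combined distance: 81.

There are 2^4 − 1 = 15 ways to divide the 5 stops into two non-empty groups. For each, the best each vehicle can do is its own shortest tour through its group:
  {U} + {P, M, H, Z}: 40 + 75 = 115
  {P} + {U, M, H, Z}: 6 + 75 = 81
  {U, P} + {M, H, Z}: 40 + 75 = 115
  {M} + {U, P, H, Z}: 30 + 68 = 98
  {U, M} + {P, H, Z}: 53 + 68 = 121
  {P, M} + {U, H, Z}: 30 + 68 = 98
  … (15 splits in total)
Best: vehicle 1 D → P → D = 6; vehicle 2 D → U → Z → H → M → D = 75; combined 81.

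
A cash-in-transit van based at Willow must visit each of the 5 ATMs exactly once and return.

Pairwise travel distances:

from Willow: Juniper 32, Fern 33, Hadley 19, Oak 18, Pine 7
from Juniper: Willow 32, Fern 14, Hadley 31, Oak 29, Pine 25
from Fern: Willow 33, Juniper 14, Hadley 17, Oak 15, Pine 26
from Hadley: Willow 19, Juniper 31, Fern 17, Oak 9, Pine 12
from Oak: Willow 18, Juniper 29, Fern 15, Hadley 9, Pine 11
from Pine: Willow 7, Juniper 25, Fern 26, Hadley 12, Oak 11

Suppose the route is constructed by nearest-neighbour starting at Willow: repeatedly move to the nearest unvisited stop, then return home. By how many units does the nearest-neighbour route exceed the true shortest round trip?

From Willow: Pine=7, Oak=18, Hadley=19, Juniper=32, Fern=33 → choose Pine (7).
From Pine: Oak=11, Hadley=12, Juniper=25, Fern=26 → choose Oak (11).
From Oak: Hadley=9, Fern=15, Juniper=29 → choose Hadley (9).
From Hadley: Fern=17, Juniper=31 → choose Fern (17).
From Fern: Juniper=14 → choose Juniper (14).
NN route Willow → Pine → Oak → Hadley → Fern → Juniper → Willow costs 90.
Optimal: Willow → Juniper → Fern → Oak → Hadley → Pine → Willow costs 89 (by enumerating all 60 distinct tours).
Excess = 90 − 89 = 1.

Excess over optimum: 1.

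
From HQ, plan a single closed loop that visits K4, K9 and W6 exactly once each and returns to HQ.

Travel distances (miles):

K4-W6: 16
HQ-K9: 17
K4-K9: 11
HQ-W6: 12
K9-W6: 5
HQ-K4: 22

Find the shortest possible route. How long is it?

HQ - K4 - K9 - W6 - HQ: 22+11+5+12 = 50
HQ - K4 - W6 - K9 - HQ: 22+16+5+17 = 60
HQ - K9 - K4 - W6 - HQ: 17+11+16+12 = 56
The minimum is 50.
One optimal route: HQ → K4 → K9 → W6 → HQ (or its reverse).

Shortest round trip = 50 miles.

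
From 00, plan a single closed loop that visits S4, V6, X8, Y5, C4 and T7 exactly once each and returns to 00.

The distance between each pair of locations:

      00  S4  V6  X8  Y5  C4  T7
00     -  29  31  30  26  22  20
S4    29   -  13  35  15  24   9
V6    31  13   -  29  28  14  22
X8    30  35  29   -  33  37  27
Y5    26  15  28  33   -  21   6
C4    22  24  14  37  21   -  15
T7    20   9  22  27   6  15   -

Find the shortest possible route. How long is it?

127 — the shortest possible round trip.

With 6 stops there are 6!/2 = 360 distinct round trips (a route and its reverse cost the same).
00 → S4 → V6 → X8 → Y5 → C4 → T7 → 00: 29+13+29+33+21+15+20 = 160
00 → S4 → V6 → X8 → Y5 → T7 → C4 → 00: 29+13+29+33+6+15+22 = 147
00 → S4 → V6 → X8 → C4 → Y5 → T7 → 00: 29+13+29+37+21+6+20 = 155
00 → S4 → V6 → X8 → C4 → T7 → Y5 → 00: 29+13+29+37+15+6+26 = 155
00 → S4 → V6 → X8 → T7 → Y5 → C4 → 00: 29+13+29+27+6+21+22 = 147
00 → S4 → V6 → X8 → T7 → C4 → Y5 → 00: 29+13+29+27+15+21+26 = 160
00 → S4 → V6 → Y5 → X8 → C4 → T7 → 00: 29+13+28+33+37+15+20 = 175
00 → S4 → V6 → Y5 → X8 → T7 → C4 → 00: 29+13+28+33+27+15+22 = 167
… (352 more)
00 → X8 → Y5 → T7 → S4 → V6 → C4 → 00: 30+33+6+9+13+14+22 = 127  ← best
The minimum is 127.
One optimal route: 00 → X8 → Y5 → T7 → S4 → V6 → C4 → 00 (or its reverse).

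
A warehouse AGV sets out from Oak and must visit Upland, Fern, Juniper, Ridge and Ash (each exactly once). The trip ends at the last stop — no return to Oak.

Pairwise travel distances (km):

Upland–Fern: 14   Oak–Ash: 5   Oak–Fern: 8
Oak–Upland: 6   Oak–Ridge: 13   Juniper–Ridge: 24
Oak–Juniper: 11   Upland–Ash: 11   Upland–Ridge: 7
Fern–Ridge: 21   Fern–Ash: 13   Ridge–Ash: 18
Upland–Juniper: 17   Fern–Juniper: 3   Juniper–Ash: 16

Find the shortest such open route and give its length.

Minimum one-way distance = 45 km.

There are 5! = 120 possible orderings.
Oak - Upland - Fern - Juniper - Ridge - Ash: 6+14+3+24+18 = 65
Oak - Upland - Fern - Juniper - Ash - Ridge: 6+14+3+16+18 = 57
Oak - Upland - Fern - Ridge - Juniper - Ash: 6+14+21+24+16 = 81
Oak - Upland - Fern - Ridge - Ash - Juniper: 6+14+21+18+16 = 75
Oak - Upland - Fern - Ash - Juniper - Ridge: 6+14+13+16+24 = 73
Oak - Upland - Fern - Ash - Ridge - Juniper: 6+14+13+18+24 = 75
Oak - Upland - Juniper - Fern - Ridge - Ash: 6+17+3+21+18 = 65
Oak - Upland - Juniper - Fern - Ash - Ridge: 6+17+3+13+18 = 57
Oak - Upland - Juniper - Ridge - Fern - Ash: 6+17+24+21+13 = 81
Oak - Upland - Juniper - Ridge - Ash - Fern: 6+17+24+18+13 = 78
Oak - Upland - Juniper - Ash - Fern - Ridge: 6+17+16+13+21 = 73
Oak - Upland - Juniper - Ash - Ridge - Fern: 6+17+16+18+21 = 78
Oak - Upland - Ridge - Fern - Juniper - Ash: 6+7+21+3+16 = 53
Oak - Upland - Ridge - Fern - Ash - Juniper: 6+7+21+13+16 = 63
… (106 more)
Oak - Fern - Juniper - Ash - Upland - Ridge: 8+3+16+11+7 = 45  ← best
The minimum is 45.
One shortest path: Oak → Fern → Juniper → Ash → Upland → Ridge.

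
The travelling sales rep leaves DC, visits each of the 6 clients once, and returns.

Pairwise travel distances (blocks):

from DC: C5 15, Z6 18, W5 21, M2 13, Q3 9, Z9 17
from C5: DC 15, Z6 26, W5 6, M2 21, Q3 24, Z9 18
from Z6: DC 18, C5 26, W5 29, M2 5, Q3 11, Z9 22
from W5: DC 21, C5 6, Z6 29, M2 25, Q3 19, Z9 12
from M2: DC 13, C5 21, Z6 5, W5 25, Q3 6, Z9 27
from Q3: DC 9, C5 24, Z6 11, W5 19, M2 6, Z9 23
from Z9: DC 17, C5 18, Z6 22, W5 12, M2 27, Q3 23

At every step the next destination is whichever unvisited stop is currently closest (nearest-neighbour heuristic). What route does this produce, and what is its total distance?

Total distance 75 blocks via the nearest-neighbour route DC → Q3 → M2 → Z6 → Z9 → W5 → C5 → DC.

At DC the remaining stops are Q3 9, M2 13, C5 15, Z9 17, Z6 18, W5 21; go to Q3.
At Q3 the remaining stops are M2 6, Z6 11, W5 19, Z9 23, C5 24; go to M2.
At M2 the remaining stops are Z6 5, C5 21, W5 25, Z9 27; go to Z6.
At Z6 the remaining stops are Z9 22, C5 26, W5 29; go to Z9.
At Z9 the remaining stops are W5 12, C5 18; go to W5.
At W5 the remaining stops are C5 6; go to C5.
Return C5→DC: 15.
Total = 9 + 6 + 5 + 22 + 12 + 6 + 15 = 75.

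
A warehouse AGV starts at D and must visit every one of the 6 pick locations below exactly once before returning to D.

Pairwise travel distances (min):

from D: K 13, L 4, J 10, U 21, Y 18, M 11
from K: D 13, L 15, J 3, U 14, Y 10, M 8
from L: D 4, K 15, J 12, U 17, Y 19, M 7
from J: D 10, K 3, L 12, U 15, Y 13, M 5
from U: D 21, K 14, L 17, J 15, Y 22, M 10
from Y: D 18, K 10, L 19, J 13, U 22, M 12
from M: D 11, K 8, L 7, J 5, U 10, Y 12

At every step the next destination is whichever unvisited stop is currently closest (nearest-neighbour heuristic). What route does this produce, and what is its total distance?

At D the remaining stops are L 4, J 10, M 11, K 13, Y 18, U 21; go to L.
At L the remaining stops are M 7, J 12, K 15, U 17, Y 19; go to M.
At M the remaining stops are J 5, K 8, U 10, Y 12; go to J.
At J the remaining stops are K 3, Y 13, U 15; go to K.
At K the remaining stops are Y 10, U 14; go to Y.
At Y the remaining stops are U 22; go to U.
Return U→D: 21.
Total = 4 + 7 + 5 + 3 + 10 + 22 + 21 = 72.

Nearest-neighbour total = 72 min; route D → L → M → J → K → Y → U → D.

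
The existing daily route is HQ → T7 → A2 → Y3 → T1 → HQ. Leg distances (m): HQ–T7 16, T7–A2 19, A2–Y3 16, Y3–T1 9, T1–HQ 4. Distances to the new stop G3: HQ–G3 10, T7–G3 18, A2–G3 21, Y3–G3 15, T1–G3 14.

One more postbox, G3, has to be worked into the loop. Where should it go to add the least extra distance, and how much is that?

+12 m — insert G3 between HQ and T7.

Insertion cost between consecutive stops i–j is d(i,G3) + d(G3,j) − d(i,j):
  between HQ and T7: 10 + 18 − 16 = 12
  between T7 and A2: 18 + 21 − 19 = 20
  between A2 and Y3: 21 + 15 − 16 = 20
  between Y3 and T1: 15 + 14 − 9 = 20
  between T1 and HQ: 14 + 10 − 4 = 20
Cheapest insertion is between HQ and T7, adding 12.
New total = 64 + 12 = 76.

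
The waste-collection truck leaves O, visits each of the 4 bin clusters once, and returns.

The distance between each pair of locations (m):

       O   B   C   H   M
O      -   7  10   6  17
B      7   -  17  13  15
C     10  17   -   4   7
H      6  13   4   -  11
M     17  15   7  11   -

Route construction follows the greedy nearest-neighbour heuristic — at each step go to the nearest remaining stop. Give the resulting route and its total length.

At O the remaining stops are H 6, B 7, C 10, M 17; go to H.
At H the remaining stops are C 4, M 11, B 13; go to C.
At C the remaining stops are M 7, B 17; go to M.
At M the remaining stops are B 15; go to B.
Return B→O: 7.
Total = 6 + 4 + 7 + 15 + 7 = 39.

Nearest-neighbour total = 39 m; route O → H → C → M → B → O.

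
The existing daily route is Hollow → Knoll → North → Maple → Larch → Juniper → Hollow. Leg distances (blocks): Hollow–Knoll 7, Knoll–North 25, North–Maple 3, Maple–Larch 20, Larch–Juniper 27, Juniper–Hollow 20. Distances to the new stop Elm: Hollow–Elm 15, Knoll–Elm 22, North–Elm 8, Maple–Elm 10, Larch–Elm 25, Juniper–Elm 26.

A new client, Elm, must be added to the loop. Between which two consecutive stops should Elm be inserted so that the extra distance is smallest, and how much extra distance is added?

Insertion cost between consecutive stops i–j is d(i,Elm) + d(Elm,j) − d(i,j):
  between Hollow and Knoll: 15 + 22 − 7 = 30
  between Knoll and North: 22 + 8 − 25 = 5
  between North and Maple: 8 + 10 − 3 = 15
  between Maple and Larch: 10 + 25 − 20 = 15
  between Larch and Juniper: 25 + 26 − 27 = 24
  between Juniper and Hollow: 26 + 15 − 20 = 21
Cheapest insertion is between Knoll and North, adding 5.
New total = 102 + 5 = 107.

Adding 5 blocks by placing Elm on the Knoll–North leg.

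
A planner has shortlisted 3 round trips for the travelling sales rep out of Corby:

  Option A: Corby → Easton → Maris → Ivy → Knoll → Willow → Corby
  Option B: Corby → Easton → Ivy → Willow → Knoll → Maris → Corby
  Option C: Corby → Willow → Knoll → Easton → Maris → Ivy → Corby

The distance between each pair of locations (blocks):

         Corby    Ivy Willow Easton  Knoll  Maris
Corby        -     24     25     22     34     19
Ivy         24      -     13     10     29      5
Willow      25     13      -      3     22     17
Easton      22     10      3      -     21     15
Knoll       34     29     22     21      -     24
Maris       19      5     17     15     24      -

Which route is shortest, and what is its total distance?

110 blocks — Option B is the shortest.

Option A: 22 + 15 + 5 + 29 + 22 + 25 = 118
Option B: 22 + 10 + 13 + 22 + 24 + 19 = 110
Option C: 25 + 22 + 21 + 15 + 5 + 24 = 112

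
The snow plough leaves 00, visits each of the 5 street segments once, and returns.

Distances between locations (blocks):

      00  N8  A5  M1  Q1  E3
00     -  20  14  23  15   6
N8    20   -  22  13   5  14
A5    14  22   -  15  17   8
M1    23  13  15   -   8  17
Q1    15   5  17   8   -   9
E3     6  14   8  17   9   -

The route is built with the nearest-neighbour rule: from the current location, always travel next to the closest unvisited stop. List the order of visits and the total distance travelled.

Nearest-neighbour total = 62 blocks; route 00 → E3 → A5 → M1 → Q1 → N8 → 00.

00 → [E3:6 / A5:14 / Q1:15 / N8:20 / M1:23] → E3 (6)
E3 → [A5:8 / Q1:9 / N8:14 / M1:17] → A5 (8)
A5 → [M1:15 / Q1:17 / N8:22] → M1 (15)
M1 → [Q1:8 / N8:13] → Q1 (8)
Q1 → [N8:5] → N8 (5)
Return N8→00: 20.
Total = 6 + 8 + 15 + 8 + 5 + 20 = 62.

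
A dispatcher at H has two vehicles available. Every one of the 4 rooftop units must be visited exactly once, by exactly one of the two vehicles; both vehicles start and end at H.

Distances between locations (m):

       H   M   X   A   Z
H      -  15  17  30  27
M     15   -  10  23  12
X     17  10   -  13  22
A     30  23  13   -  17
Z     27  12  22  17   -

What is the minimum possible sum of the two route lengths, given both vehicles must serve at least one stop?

104 m — the smallest possible combined total.

Check every non-empty split of the stops between the two vehicles; for each half take its own optimal tour:
  {M} + {X, A, Z}: 30 + 74 = 104
  {X} + {M, A, Z}: 34 + 74 = 108
  {M, X} + {A, Z}: 42 + 74 = 116
  {A} + {M, X, Z}: 60 + 66 = 126
  {M, A} + {X, Z}: 68 + 66 = 134
  {X, A} + {M, Z}: 60 + 54 = 114
  … (7 splits in total)
Best: vehicle 1 H → M → H = 30; vehicle 2 H → X → A → Z → H = 74; combined 104.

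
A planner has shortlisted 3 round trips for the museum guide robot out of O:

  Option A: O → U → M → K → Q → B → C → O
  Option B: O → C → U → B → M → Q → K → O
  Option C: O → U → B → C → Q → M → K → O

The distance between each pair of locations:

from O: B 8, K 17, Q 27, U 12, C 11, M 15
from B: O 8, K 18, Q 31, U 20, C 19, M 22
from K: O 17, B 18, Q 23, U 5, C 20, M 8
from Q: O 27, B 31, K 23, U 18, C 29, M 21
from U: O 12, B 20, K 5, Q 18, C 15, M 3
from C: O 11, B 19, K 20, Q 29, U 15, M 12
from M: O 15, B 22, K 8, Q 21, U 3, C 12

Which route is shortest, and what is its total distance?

Option A: 12 + 3 + 8 + 23 + 31 + 19 + 11 = 107
Option B: 11 + 15 + 20 + 22 + 21 + 23 + 17 = 129
Option C: 12 + 20 + 19 + 29 + 21 + 8 + 17 = 126

Shortest is Option A, total 107.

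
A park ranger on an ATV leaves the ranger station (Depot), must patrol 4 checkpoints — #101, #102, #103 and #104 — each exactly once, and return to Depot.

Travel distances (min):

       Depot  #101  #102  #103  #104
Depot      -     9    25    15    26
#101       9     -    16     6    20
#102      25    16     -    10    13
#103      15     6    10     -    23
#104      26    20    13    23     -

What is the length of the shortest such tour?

With 4 stops there are 4!/2 = 12 distinct round trips (a route and its reverse cost the same).
Depot → #101 → #102 → #103 → #104 → Depot: 9+16+10+23+26 = 84
Depot → #101 → #102 → #104 → #103 → Depot: 9+16+13+23+15 = 76
Depot → #101 → #103 → #102 → #104 → Depot: 9+6+10+13+26 = 64
Depot → #101 → #103 → #104 → #102 → Depot: 9+6+23+13+25 = 76
Depot → #101 → #104 → #102 → #103 → Depot: 9+20+13+10+15 = 67
Depot → #101 → #104 → #103 → #102 → Depot: 9+20+23+10+25 = 87
Depot → #102 → #101 → #103 → #104 → Depot: 25+16+6+23+26 = 96
Depot → #102 → #101 → #104 → #103 → Depot: 25+16+20+23+15 = 99
Depot → #102 → #103 → #101 → #104 → Depot: 25+10+6+20+26 = 87
Depot → #102 → #104 → #101 → #103 → Depot: 25+13+20+6+15 = 79
Depot → #103 → #101 → #102 → #104 → Depot: 15+6+16+13+26 = 76
Depot → #103 → #102 → #101 → #104 → Depot: 15+10+16+20+26 = 87
The minimum is 64.
One optimal route: Depot → #101 → #103 → #102 → #104 → Depot (or its reverse).

Shortest round trip = 64 min.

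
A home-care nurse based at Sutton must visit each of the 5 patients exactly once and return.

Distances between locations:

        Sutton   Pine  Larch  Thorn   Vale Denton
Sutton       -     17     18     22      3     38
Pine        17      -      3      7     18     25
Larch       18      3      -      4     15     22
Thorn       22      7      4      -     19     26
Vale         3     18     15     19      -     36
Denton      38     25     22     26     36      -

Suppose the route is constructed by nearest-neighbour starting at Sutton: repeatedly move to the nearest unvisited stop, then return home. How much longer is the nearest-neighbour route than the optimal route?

Excess over optimum: 3.

From Sutton: Vale=3, Pine=17, Larch=18, Thorn=22, Denton=38 → choose Vale (3).
From Vale: Larch=15, Pine=18, Thorn=19, Denton=36 → choose Larch (15).
From Larch: Pine=3, Thorn=4, Denton=22 → choose Pine (3).
From Pine: Thorn=7, Denton=25 → choose Thorn (7).
From Thorn: Denton=26 → choose Denton (26).
NN route Sutton → Vale → Larch → Pine → Thorn → Denton → Sutton costs 92.
Optimal: Sutton → Pine → Larch → Thorn → Denton → Vale → Sutton costs 89 (by enumerating all 60 distinct tours).
Excess = 92 − 89 = 3.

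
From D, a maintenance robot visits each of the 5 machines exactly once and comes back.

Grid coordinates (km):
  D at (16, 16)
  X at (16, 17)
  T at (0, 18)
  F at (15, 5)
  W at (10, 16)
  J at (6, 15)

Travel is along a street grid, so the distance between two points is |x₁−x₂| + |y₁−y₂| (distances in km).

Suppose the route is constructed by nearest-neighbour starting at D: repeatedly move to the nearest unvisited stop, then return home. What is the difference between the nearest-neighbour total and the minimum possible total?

From D: X=1, W=6, J=11, F=12, T=18 → choose X (1).
From X: W=7, J=12, F=13, T=17 → choose W (7).
From W: J=5, T=12, F=16 → choose J (5).
From J: T=9, F=19 → choose T (9).
From T: F=28 → choose F (28).
NN route D → X → W → J → T → F → D costs 62.
Optimal: D → X → T → J → W → F → D costs 60 (by enumerating all 60 distinct tours).
Excess = 62 − 60 = 2.

The nearest-neighbour route is 2 km longer than optimal.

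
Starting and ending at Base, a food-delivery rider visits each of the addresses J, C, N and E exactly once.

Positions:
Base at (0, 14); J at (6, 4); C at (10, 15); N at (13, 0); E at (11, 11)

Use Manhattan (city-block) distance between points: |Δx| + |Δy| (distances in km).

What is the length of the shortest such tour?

Minimum total distance: 56 km.

There are 12 distinct closed tours to check (reversals are equivalent).
Base - J - C - N - E - Base: 16+15+18+13+14 = 76
Base - J - C - E - N - Base: 16+15+5+13+27 = 76
Base - J - N - C - E - Base: 16+11+18+5+14 = 64
Base - J - N - E - C - Base: 16+11+13+5+11 = 56
Base - J - E - C - N - Base: 16+12+5+18+27 = 78
Base - J - E - N - C - Base: 16+12+13+18+11 = 70
Base - C - J - N - E - Base: 11+15+11+13+14 = 64
Base - C - J - E - N - Base: 11+15+12+13+27 = 78
Base - C - N - J - E - Base: 11+18+11+12+14 = 66
Base - C - E - J - N - Base: 11+5+12+11+27 = 66
Base - N - J - C - E - Base: 27+11+15+5+14 = 72
Base - N - C - J - E - Base: 27+18+15+12+14 = 86
The minimum is 56.
One optimal route: Base → J → N → E → C → Base (or its reverse).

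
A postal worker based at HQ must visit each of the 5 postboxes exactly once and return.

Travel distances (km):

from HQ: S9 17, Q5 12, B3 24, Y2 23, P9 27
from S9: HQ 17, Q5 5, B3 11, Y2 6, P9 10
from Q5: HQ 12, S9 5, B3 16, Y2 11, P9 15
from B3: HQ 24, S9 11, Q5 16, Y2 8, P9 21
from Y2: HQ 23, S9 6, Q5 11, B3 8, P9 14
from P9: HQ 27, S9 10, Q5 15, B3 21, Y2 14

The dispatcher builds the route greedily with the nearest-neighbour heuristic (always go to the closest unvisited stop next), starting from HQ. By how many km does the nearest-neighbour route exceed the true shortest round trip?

From HQ: Q5=12, S9=17, Y2=23, B3=24, P9=27 → choose Q5 (12).
From Q5: S9=5, Y2=11, P9=15, B3=16 → choose S9 (5).
From S9: Y2=6, P9=10, B3=11 → choose Y2 (6).
From Y2: B3=8, P9=14 → choose B3 (8).
From B3: P9=21 → choose P9 (21).
NN route HQ → Q5 → S9 → Y2 → B3 → P9 → HQ costs 79.
Optimal: HQ → Q5 → S9 → P9 → Y2 → B3 → HQ costs 73 (by enumerating all 60 distinct tours).
Excess = 79 − 73 = 6.

Excess over optimum: 6 km.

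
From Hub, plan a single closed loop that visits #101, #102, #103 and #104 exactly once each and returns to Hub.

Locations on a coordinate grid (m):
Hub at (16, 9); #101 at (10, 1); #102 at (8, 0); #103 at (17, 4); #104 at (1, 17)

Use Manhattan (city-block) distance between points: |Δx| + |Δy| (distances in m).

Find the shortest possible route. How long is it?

Hub → #101 → #102 → #103 → #104 → Hub: 14+3+13+29+23 = 82
Hub → #101 → #102 → #104 → #103 → Hub: 14+3+24+29+6 = 76
Hub → #101 → #103 → #102 → #104 → Hub: 14+10+13+24+23 = 84
Hub → #101 → #103 → #104 → #102 → Hub: 14+10+29+24+17 = 94
Hub → #101 → #104 → #102 → #103 → Hub: 14+25+24+13+6 = 82
Hub → #101 → #104 → #103 → #102 → Hub: 14+25+29+13+17 = 98
Hub → #102 → #101 → #103 → #104 → Hub: 17+3+10+29+23 = 82
Hub → #102 → #101 → #104 → #103 → Hub: 17+3+25+29+6 = 80
Hub → #102 → #103 → #101 → #104 → Hub: 17+13+10+25+23 = 88
Hub → #102 → #104 → #101 → #103 → Hub: 17+24+25+10+6 = 82
Hub → #103 → #101 → #102 → #104 → Hub: 6+10+3+24+23 = 66
Hub → #103 → #102 → #101 → #104 → Hub: 6+13+3+25+23 = 70
The minimum is 66.
One optimal route: Hub → #103 → #101 → #102 → #104 → Hub (or its reverse).

Shortest round trip = 66 m.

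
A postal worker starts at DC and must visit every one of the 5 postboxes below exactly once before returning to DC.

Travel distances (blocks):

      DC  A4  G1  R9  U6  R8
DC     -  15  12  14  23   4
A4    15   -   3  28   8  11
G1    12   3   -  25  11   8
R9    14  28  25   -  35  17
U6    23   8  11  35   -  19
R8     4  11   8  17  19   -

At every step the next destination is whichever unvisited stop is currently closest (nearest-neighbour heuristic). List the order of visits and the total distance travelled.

DC → [R8:4 / G1:12 / R9:14 / A4:15 / U6:23] → R8 (4)
R8 → [G1:8 / A4:11 / R9:17 / U6:19] → G1 (8)
G1 → [A4:3 / U6:11 / R9:25] → A4 (3)
A4 → [U6:8 / R9:28] → U6 (8)
U6 → [R9:35] → R9 (35)
Return R9→DC: 14.
Total = 4 + 8 + 3 + 8 + 35 + 14 = 72.

Nearest-neighbour total = 72 blocks; route DC → R8 → G1 → A4 → U6 → R9 → DC.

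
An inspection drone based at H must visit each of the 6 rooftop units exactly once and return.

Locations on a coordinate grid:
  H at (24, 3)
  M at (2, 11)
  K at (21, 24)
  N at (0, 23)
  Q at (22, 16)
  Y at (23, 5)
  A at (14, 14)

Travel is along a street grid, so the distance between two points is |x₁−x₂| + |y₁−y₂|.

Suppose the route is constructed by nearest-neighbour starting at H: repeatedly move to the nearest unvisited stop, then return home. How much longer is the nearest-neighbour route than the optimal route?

Excess over optimum: 18.

From H: Y=3, Q=15, A=21, K=24, M=30, N=44 → choose Y (3).
From Y: Q=12, A=18, K=21, M=27, N=41 → choose Q (12).
From Q: K=9, A=10, M=25, N=29 → choose K (9).
From K: A=17, N=22, M=32 → choose A (17).
From A: M=15, N=23 → choose M (15).
From M: N=14 → choose N (14).
NN route H → Y → Q → K → A → M → N → H costs 114.
Optimal: H → Q → K → N → M → A → Y → H costs 96 (by enumerating all 360 distinct tours).
Excess = 114 − 96 = 18.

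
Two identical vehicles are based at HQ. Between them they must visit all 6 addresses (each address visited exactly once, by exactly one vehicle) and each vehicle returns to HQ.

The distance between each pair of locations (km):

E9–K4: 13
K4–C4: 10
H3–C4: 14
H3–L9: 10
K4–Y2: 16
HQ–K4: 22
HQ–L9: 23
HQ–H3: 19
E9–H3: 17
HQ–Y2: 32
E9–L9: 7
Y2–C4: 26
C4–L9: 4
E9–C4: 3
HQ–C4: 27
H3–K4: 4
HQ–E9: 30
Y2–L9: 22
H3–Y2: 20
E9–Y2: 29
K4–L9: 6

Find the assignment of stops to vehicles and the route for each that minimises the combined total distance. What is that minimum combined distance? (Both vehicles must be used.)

There are 2^5 − 1 = 31 ways to divide the 6 stops into two non-empty groups. For each, the best each vehicle can do is its own shortest tour through its group:
  {E9} + {H3, K4, Y2, C4, L9}: 60 + 91 = 151
  {H3} + {E9, K4, Y2, C4, L9}: 38 + 91 = 129
  {E9, H3} + {K4, Y2, C4, L9}: 66 + 85 = 151
  {K4} + {E9, H3, Y2, C4, L9}: 44 + 97 = 141
  {E9, K4} + {H3, Y2, C4, L9}: 65 + 91 = 156
  {H3, K4} + {E9, Y2, C4, L9}: 45 + 91 = 136
  … (31 splits in total)
Best: vehicle 1 HQ → H3 → HQ = 38; vehicle 2 HQ → E9 → C4 → L9 → K4 → Y2 → HQ = 91; combined 129.

Minimum combined distance: 129 km.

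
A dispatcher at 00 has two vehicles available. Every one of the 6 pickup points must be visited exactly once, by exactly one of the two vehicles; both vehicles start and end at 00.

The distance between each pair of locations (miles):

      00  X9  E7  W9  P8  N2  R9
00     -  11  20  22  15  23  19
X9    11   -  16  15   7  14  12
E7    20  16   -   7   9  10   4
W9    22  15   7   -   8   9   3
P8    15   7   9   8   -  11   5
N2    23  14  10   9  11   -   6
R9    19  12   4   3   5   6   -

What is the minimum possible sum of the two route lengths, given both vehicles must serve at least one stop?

84 miles — the smallest possible combined total.

There are 2^5 − 1 = 31 ways to divide the 6 stops into two non-empty groups. For each, the best each vehicle can do is its own shortest tour through its group:
  {X9} + {E7, W9, P8, N2, R9}: 22 + 62 = 84
  {E7} + {X9, W9, P8, N2, R9}: 40 + 57 = 97
  {X9, E7} + {W9, P8, N2, R9}: 47 + 55 = 102
  {W9} + {X9, E7, P8, N2, R9}: 44 + 59 = 103
  {X9, W9} + {E7, P8, N2, R9}: 48 + 56 = 104
  {E7, W9} + {X9, P8, N2, R9}: 49 + 51 = 100
  … (31 splits in total)
Best: vehicle 1 00 → X9 → 00 = 22; vehicle 2 00 → E7 → W9 → N2 → R9 → P8 → 00 = 62; combined 84.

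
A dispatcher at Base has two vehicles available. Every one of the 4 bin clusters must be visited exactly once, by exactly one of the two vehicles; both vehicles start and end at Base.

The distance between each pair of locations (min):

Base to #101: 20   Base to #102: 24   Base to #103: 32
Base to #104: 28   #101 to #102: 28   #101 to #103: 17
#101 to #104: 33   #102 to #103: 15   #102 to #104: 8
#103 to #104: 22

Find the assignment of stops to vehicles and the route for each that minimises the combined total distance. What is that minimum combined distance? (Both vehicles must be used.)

There are 2^3 − 1 = 7 ways to divide the 4 stops into two non-empty groups. For each, the best each vehicle can do is its own shortest tour through its group:
  {#101} + {#102, #103, #104}: 40 + 83 = 123
  {#102} + {#101, #103, #104}: 48 + 87 = 135
  {#101, #102} + {#103, #104}: 72 + 82 = 154
  {#103} + {#101, #102, #104}: 64 + 84 = 148
  {#101, #103} + {#102, #104}: 69 + 60 = 129
  {#102, #103} + {#101, #104}: 71 + 81 = 152
  … (7 splits in total)
Best: vehicle 1 Base → #101 → Base = 40; vehicle 2 Base → #103 → #102 → #104 → Base = 83; combined 123.

Minimum combined distance: 123 min.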